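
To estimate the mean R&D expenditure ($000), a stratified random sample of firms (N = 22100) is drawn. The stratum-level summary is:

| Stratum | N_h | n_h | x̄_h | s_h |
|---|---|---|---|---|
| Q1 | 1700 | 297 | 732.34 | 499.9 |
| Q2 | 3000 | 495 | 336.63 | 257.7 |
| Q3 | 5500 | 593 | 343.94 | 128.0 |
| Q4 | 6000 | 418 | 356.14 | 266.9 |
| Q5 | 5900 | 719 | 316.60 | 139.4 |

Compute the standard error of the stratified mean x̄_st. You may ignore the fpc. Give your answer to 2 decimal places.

SE(x̄_st) ≈ 4.86

V̂(x̄_st) = Σ W_h² s_h²/n_h, with W_h = N_h/N and N = 22100:
  stratum Q1: (1700/22100)²·499.9²/297 = 4.97878
  stratum Q2: (3000/22100)²·257.7²/495 = 2.47219
  stratum Q3: (5500/22100)²·128.0²/593 = 1.71122
  stratum Q4: (6000/22100)²·266.9²/418 = 12.5614
  stratum Q5: (5900/22100)²·139.4²/719 = 1.92627
V̂(x̄_st) = 23.6499
SE(x̄_st) = √23.6499 = 4.86311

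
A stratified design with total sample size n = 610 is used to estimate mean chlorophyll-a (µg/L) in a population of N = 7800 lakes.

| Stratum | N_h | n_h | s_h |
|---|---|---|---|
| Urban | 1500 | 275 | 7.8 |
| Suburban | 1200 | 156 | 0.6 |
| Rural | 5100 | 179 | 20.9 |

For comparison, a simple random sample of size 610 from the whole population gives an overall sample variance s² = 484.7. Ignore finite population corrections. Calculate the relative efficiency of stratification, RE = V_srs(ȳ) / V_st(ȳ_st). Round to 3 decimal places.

RE ≈ 0.756

V̂(ȳ_st) = Σ W_h² s_h²/n_h, with W_h = N_h/N and N = 7800:
  stratum Urban: (1500/7800)²·7.8²/275 = 0.00818182
  stratum Suburban: (1200/7800)²·0.6²/156 = 5.46199e-05
  stratum Rural: (5100/7800)²·20.9²/179 = 1.04326
V_st = 1.05149
V_srs = s²/n = 484.7/610 = 0.79459
Relative efficiency = V_srs / V_st = 0.79459/1.05149 = 0.7557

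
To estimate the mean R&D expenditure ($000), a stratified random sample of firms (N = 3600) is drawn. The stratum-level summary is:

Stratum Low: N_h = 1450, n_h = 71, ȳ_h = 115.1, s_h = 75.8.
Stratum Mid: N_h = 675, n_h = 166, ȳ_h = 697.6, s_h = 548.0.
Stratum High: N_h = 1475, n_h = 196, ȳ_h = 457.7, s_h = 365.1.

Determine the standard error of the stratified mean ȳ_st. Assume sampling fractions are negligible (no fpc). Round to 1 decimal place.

SE(ȳ_st) ≈ 13.8

V̂(ȳ_st) = Σ W_h² s_h²/n_h, with W_h = N_h/N and N = 3600:
  stratum Low: (1450/3600)²·75.8²/71 = 13.1284
  stratum Mid: (675/3600)²·548.0²/166 = 63.5998
  stratum High: (1475/3600)²·365.1²/196 = 114.169
V̂(ȳ_st) = 190.897
SE(ȳ_st) = √190.897 = 13.8165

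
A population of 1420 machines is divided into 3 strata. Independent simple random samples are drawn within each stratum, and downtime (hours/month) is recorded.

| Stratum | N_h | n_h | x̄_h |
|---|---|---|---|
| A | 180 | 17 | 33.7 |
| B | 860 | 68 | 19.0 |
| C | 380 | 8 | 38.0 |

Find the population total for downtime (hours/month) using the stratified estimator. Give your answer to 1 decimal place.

τ̂_st ≈ 36846.0

τ̂_st = Σ N_h x̄_h = 180·33.7 + 860·19.0 + 380·38.0 = 36846.0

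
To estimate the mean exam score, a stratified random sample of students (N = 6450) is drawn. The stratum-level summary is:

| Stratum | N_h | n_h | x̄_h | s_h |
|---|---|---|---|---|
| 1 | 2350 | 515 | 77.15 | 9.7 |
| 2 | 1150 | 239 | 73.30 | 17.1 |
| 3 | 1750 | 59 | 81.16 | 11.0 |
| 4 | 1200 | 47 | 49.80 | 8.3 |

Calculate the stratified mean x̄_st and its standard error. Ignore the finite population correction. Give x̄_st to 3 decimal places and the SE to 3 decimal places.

x̄_st ≈ 72.463, SE ≈ 0.515

x̄_st = Σ W_h x̄_h = (2350·77.15 + 1150·73.30 + 1750·81.16 + 1200·49.80)/6450 = 72.46318
V̂(x̄_st) = Σ W_h² s_h²/n_h, with W_h = N_h/N and N = 6450:
  stratum 1: (2350/6450)²·9.7²/515 = 0.0242523
  stratum 2: (1150/6450)²·17.1²/239 = 0.0388929
  stratum 3: (1750/6450)²·11.0²/59 = 0.15097
  stratum 4: (1200/6450)²·8.3²/47 = 0.0507343
V̂(x̄_st) = 0.264849
SE(x̄_st) = √0.264849 = 0.514635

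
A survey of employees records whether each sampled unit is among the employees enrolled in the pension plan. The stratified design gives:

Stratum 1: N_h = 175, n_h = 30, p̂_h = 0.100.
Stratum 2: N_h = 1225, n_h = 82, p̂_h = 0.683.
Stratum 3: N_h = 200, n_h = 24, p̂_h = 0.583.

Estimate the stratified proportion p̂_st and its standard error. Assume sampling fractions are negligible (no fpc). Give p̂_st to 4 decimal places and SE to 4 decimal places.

p̂_st ≈ 0.6067, SE ≈ 0.0421

N = 1600; stratum weights W_h = N_h/N.
p̂_st = Σ W_h p̂_h = (175·0.100 + 1225·0.683 + 200·0.583)/1600 = 0.60673
V̂(p̂_st) = Σ W_h² p̂_h(1−p̂_h)/(n_h−1):
  stratum 1: (175/1600)²·0.100·0.900/29 = 3.71262e-05
  stratum 2: (1225/1600)²·0.683·0.317/81 = 0.00156685
  stratum 3: (200/1600)²·0.583·0.417/23 = 0.000165157
V̂(p̂_st) = 0.00176913; SE = √V̂ = 0.0420611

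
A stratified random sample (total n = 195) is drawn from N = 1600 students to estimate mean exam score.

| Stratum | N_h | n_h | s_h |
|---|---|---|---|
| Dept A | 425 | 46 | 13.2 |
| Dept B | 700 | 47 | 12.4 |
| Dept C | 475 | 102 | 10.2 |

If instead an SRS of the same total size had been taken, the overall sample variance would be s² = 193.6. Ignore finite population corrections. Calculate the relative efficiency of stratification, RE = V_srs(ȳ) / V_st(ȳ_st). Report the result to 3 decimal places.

V̂(ȳ_st) = Σ W_h² s_h²/n_h, with W_h = N_h/N and N = 1600:
  stratum Dept A: (425/1600)²·13.2²/46 = 0.267256
  stratum Dept B: (700/1600)²·12.4²/47 = 0.626184
  stratum Dept C: (475/1600)²·10.2²/102 = 0.0898975
V_st = 0.983337
V_srs = s²/n = 193.6/195 = 0.992821
Relative efficiency = V_srs / V_st = 0.992821/0.983337 = 1.0096

RE ≈ 1.010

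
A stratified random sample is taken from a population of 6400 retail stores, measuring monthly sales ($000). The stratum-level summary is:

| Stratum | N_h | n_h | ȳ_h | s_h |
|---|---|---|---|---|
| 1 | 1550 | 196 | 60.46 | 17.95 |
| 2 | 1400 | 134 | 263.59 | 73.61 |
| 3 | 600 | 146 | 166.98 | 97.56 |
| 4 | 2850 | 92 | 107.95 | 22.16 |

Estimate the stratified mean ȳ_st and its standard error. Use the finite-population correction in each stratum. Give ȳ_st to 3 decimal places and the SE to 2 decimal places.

ȳ_st ≈ 136.029, SE ≈ 1.81

ȳ_st = Σ W_h ȳ_h = (1550·60.46 + 1400·263.59 + 600·166.98 + 2850·107.95)/6400 = 136.02883
V̂(ȳ_st) = Σ W_h² (1 − n_h/N_h) s_h²/n_h, with W_h = N_h/N and N = 6400:
  stratum 1: (1550/6400)²·(1 − 196/1550)·17.95²/196 = 0.0842293
  stratum 2: (1400/6400)²·(1 − 134/1400)·73.61²/134 = 1.74973
  stratum 3: (600/6400)²·(1 − 146/600)·97.56²/146 = 0.433549
  stratum 4: (2850/6400)²·(1 − 92/2850)·22.16²/92 = 1.02431
V̂(ȳ_st) = 3.29182
SE(ȳ_st) = √3.29182 = 1.81434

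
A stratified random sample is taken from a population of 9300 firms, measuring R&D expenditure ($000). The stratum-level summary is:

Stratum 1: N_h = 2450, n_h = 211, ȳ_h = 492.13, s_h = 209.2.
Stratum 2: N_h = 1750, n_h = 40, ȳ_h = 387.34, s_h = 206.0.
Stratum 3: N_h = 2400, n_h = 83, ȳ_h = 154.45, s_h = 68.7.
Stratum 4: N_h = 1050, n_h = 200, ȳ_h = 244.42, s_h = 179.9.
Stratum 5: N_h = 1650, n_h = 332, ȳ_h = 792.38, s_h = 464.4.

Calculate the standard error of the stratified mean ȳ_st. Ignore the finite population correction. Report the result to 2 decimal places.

SE(ȳ_st) ≈ 8.85

V̂(ȳ_st) = Σ W_h² s_h²/n_h, with W_h = N_h/N and N = 9300:
  stratum 1: (2450/9300)²·209.2²/211 = 14.3949
  stratum 2: (1750/9300)²·206.0²/40 = 37.5651
  stratum 3: (2400/9300)²·68.7²/83 = 3.78697
  stratum 4: (1050/9300)²·179.9²/200 = 2.06274
  stratum 5: (1650/9300)²·464.4²/332 = 20.4479
V̂(ȳ_st) = 78.2576
SE(ȳ_st) = √78.2576 = 8.84633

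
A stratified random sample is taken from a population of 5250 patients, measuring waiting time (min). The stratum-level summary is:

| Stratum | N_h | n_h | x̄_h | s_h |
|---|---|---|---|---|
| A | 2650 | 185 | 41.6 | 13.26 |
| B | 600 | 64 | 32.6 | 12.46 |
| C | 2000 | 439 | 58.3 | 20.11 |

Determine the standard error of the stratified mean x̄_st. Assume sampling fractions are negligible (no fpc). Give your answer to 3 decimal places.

SE(x̄_st) ≈ 0.638

V̂(x̄_st) = Σ W_h² s_h²/n_h, with W_h = N_h/N and N = 5250:
  stratum A: (2650/5250)²·13.26²/185 = 0.242152
  stratum B: (600/5250)²·12.46²/64 = 0.031684
  stratum C: (2000/5250)²·20.11²/439 = 0.133691
V̂(x̄_st) = 0.407527
SE(x̄_st) = √0.407527 = 0.638378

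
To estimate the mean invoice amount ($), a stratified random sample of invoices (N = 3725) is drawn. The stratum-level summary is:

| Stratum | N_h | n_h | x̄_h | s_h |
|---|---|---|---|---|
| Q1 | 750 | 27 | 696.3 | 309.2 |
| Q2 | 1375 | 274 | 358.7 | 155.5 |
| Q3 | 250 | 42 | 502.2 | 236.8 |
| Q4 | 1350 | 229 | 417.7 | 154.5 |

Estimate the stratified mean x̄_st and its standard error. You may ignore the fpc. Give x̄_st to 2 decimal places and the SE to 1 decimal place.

x̄_st ≈ 457.69, SE ≈ 13.2

x̄_st = Σ W_h x̄_h = (750·696.3 + 1375·358.7 + 250·502.2 + 1350·417.7)/3725 = 457.68658
V̂(x̄_st) = Σ W_h² s_h²/n_h, with W_h = N_h/N and N = 3725:
  stratum Q1: (750/3725)²·309.2²/27 = 143.544
  stratum Q2: (1375/3725)²·155.5²/274 = 12.0244
  stratum Q3: (250/3725)²·236.8²/42 = 6.0137
  stratum Q4: (1350/3725)²·154.5²/229 = 13.691
V̂(x̄_st) = 175.273
SE(x̄_st) = √175.273 = 13.2391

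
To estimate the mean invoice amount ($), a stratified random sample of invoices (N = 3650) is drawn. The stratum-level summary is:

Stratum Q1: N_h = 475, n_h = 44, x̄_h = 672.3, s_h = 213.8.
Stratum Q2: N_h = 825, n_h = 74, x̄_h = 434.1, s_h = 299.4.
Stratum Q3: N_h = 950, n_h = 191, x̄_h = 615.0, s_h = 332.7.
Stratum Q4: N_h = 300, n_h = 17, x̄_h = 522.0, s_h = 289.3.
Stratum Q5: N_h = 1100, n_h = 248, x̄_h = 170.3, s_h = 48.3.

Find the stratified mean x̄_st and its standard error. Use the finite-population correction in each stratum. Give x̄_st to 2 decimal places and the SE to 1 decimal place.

x̄_st = Σ W_h x̄_h = (475·672.3 + 825·434.1 + 950·615.0 + 300·522.0 + 1100·170.3)/3650 = 439.90548
V̂(x̄_st) = Σ W_h² (1 − n_h/N_h) s_h²/n_h, with W_h = N_h/N and N = 3650:
  stratum Q1: (475/3650)²·(1 − 44/475)·213.8²/44 = 15.9642
  stratum Q2: (825/3650)²·(1 − 74/825)·299.4²/74 = 56.3352
  stratum Q3: (950/3650)²·(1 − 191/950)·332.7²/191 = 31.3655
  stratum Q4: (300/3650)²·(1 − 17/300)·289.3²/17 = 31.374
  stratum Q5: (1100/3650)²·(1 − 248/1100)·48.3²/248 = 0.661743
V̂(x̄_st) = 135.701
SE(x̄_st) = √135.701 = 11.6491

x̄_st ≈ 439.91, SE ≈ 11.6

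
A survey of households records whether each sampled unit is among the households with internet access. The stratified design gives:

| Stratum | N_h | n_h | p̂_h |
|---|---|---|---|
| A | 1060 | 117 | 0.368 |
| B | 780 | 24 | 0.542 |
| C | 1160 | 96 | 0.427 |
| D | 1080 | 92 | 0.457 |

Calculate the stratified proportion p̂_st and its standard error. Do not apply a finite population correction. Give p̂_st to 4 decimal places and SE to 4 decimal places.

p̂_st ≈ 0.4416, SE ≈ 0.0305

N = 4080; stratum weights W_h = N_h/N.
p̂_st = Σ W_h p̂_h = (1060·0.368 + 780·0.542 + 1160·0.427 + 1080·0.457)/4080 = 0.44160
V̂(p̂_st) = Σ W_h² p̂_h(1−p̂_h)/(n_h−1):
  stratum A: (1060/4080)²·0.368·0.632/116 = 0.000135331
  stratum B: (780/4080)²·0.542·0.458/23 = 0.000394463
  stratum C: (1160/4080)²·0.427·0.573/95 = 0.000208187
  stratum D: (1080/4080)²·0.457·0.543/91 = 0.000191074
V̂(p̂_st) = 0.000929055; SE = √V̂ = 0.0304804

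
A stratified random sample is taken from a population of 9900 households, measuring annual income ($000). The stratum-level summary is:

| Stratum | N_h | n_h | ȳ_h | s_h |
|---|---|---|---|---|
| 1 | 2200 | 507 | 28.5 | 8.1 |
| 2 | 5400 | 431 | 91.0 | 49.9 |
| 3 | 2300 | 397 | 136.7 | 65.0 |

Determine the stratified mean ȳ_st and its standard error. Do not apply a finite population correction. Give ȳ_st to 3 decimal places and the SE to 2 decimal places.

ȳ_st = Σ W_h ȳ_h = (2200·28.5 + 5400·91.0 + 2300·136.7)/9900 = 87.72828
V̂(ȳ_st) = Σ W_h² s_h²/n_h, with W_h = N_h/N and N = 9900:
  stratum 1: (2200/9900)²·8.1²/507 = 0.00639053
  stratum 2: (5400/9900)²·49.9²/431 = 1.71886
  stratum 3: (2300/9900)²·65.0²/397 = 0.574409
V̂(ȳ_st) = 2.29966
SE(ȳ_st) = √2.29966 = 1.51646

ȳ_st ≈ 87.728, SE ≈ 1.52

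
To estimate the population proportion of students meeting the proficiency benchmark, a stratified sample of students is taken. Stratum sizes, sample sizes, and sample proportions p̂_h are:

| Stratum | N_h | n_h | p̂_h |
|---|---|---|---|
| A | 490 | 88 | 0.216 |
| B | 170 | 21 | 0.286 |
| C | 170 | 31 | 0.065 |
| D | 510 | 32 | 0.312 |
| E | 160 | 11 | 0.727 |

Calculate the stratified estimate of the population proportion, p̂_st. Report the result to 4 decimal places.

p̂_st ≈ 0.2940

N = 1500; stratum weights W_h = N_h/N.
p̂_st = Σ W_h p̂_h = (490·0.216 + 170·0.286 + 170·0.065 + 510·0.312 + 160·0.727)/1500 = 0.29397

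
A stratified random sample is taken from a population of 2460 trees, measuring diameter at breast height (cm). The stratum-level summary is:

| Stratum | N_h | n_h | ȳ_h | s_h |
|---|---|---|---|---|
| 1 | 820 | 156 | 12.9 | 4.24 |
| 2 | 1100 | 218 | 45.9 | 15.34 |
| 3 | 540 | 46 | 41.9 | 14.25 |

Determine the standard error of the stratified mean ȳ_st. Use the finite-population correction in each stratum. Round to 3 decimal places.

V̂(ȳ_st) = Σ W_h² (1 − n_h/N_h) s_h²/n_h, with W_h = N_h/N and N = 2460:
  stratum 1: (820/2460)²·(1 − 156/820)·4.24²/156 = 0.0103686
  stratum 2: (1100/2460)²·(1 − 218/1100)·15.34²/218 = 0.173055
  stratum 3: (540/2460)²·(1 − 46/540)·14.25²/46 = 0.194591
V̂(ȳ_st) = 0.378015
SE(ȳ_st) = √0.378015 = 0.614829

SE(ȳ_st) ≈ 0.615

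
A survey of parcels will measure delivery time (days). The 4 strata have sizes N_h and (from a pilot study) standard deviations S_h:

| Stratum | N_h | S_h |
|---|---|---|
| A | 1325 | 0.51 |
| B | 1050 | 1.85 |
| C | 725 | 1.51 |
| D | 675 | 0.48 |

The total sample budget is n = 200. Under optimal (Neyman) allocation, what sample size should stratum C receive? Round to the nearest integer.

54

Neyman allocation: n_h = n · N_h S_h / Σ N_i S_i, with n = 200.
  stratum A: N_h·S_h = 1325·0.51 = 675.75
  stratum B: N_h·S_h = 1050·1.85 = 1942.50
  stratum C: N_h·S_h = 725·1.51 = 1094.75
  stratum D: N_h·S_h = 675·0.48 = 324.00
Σ N_h S_h = 4037.00
n for stratum C = 200·1094.75/4037.00 = 54.236 → 54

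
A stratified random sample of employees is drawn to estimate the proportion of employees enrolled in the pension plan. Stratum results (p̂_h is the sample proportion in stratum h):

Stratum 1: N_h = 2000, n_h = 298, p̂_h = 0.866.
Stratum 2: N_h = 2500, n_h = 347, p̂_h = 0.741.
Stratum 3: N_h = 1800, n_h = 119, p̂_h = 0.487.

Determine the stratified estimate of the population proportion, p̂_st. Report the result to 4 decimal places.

N = 6300; stratum weights W_h = N_h/N.
p̂_st = Σ W_h p̂_h = (2000·0.866 + 2500·0.741 + 1800·0.487)/6300 = 0.70811

p̂_st ≈ 0.7081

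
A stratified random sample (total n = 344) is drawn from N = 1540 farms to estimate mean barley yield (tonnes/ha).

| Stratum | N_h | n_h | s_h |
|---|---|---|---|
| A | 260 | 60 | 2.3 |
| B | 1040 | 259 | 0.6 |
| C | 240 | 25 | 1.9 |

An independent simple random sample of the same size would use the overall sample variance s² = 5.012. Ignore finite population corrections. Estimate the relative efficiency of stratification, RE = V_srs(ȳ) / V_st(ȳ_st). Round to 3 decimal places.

RE ≈ 2.190

V̂(ȳ_st) = Σ W_h² s_h²/n_h, with W_h = N_h/N and N = 1540:
  stratum A: (260/1540)²·2.3²/60 = 0.0025131
  stratum B: (1040/1540)²·0.6²/259 = 0.000633911
  stratum C: (240/1540)²·1.9²/25 = 0.0035071
V_st = 0.00665411
V_srs = s²/n = 5.012/344 = 0.0145698
Relative efficiency = V_srs / V_st = 0.0145698/0.00665411 = 2.1896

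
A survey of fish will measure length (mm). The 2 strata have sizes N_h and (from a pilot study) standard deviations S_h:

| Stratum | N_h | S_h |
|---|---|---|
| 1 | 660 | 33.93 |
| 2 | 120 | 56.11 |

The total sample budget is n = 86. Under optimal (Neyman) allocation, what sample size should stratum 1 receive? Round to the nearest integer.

66

Neyman allocation: n_h = n · N_h S_h / Σ N_i S_i, with n = 86.
  stratum 1: N_h·S_h = 660·33.93 = 22393.80
  stratum 2: N_h·S_h = 120·56.11 = 6733.20
Σ N_h S_h = 29127.00
n for stratum 1 = 86·22393.80/29127.00 = 66.120 → 66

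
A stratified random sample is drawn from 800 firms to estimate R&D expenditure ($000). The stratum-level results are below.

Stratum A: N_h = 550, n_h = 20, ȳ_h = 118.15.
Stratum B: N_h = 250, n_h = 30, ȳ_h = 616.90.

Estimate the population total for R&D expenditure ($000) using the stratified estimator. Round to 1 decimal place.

τ̂_st = Σ N_h ȳ_h = 550·118.15 + 250·616.90 = 219207.5

τ̂_st ≈ 219207.5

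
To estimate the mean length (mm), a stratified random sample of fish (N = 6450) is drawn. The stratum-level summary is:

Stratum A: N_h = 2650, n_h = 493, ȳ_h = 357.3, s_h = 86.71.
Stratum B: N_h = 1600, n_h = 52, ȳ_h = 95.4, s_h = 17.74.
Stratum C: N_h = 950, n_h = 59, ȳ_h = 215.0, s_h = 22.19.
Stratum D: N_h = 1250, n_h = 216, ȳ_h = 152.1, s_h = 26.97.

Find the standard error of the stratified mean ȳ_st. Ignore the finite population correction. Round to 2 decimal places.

V̂(ȳ_st) = Σ W_h² s_h²/n_h, with W_h = N_h/N and N = 6450:
  stratum A: (2650/6450)²·86.71²/493 = 2.57433
  stratum B: (1600/6450)²·17.74²/52 = 0.372413
  stratum C: (950/6450)²·22.19²/59 = 0.181047
  stratum D: (1250/6450)²·26.97²/216 = 0.126476
V̂(ȳ_st) = 3.25426
SE(ȳ_st) = √3.25426 = 1.80396

SE(ȳ_st) ≈ 1.80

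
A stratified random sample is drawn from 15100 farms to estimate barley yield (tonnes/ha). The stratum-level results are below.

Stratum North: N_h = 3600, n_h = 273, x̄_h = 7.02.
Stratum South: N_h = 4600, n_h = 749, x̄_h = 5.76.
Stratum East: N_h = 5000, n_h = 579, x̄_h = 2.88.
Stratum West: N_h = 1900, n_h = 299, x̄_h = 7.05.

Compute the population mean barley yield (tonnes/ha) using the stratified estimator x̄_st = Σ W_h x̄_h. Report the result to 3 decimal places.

x̄_st ≈ 5.269

N = Σ N_h = 15100. Stratum weights W_h = N_h/N.
x̄_st = (3600·7.02 + 4600·5.76 + 5000·2.88 + 1900·7.05) / 15100 = 5.26907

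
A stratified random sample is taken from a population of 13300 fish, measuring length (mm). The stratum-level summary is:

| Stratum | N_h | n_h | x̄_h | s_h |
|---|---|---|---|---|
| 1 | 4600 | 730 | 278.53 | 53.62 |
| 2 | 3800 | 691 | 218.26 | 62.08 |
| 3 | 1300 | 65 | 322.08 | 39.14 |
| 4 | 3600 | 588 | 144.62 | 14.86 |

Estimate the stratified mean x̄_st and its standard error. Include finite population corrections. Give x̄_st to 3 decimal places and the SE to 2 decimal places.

x̄_st ≈ 229.320, SE ≈ 1.00

x̄_st = Σ W_h x̄_h = (4600·278.53 + 3800·218.26 + 1300·322.08 + 3600·144.62)/13300 = 229.32045
V̂(x̄_st) = Σ W_h² (1 − n_h/N_h) s_h²/n_h, with W_h = N_h/N and N = 13300:
  stratum 1: (4600/13300)²·(1 − 730/4600)·53.62²/730 = 0.396366
  stratum 2: (3800/13300)²·(1 − 691/3800)·62.08²/691 = 0.3725
  stratum 3: (1300/13300)²·(1 − 65/1300)·39.14²/65 = 0.213912
  stratum 4: (3600/13300)²·(1 − 588/3600)·14.86²/588 = 0.0230205
V̂(x̄_st) = 1.0058
SE(x̄_st) = √1.0058 = 1.0029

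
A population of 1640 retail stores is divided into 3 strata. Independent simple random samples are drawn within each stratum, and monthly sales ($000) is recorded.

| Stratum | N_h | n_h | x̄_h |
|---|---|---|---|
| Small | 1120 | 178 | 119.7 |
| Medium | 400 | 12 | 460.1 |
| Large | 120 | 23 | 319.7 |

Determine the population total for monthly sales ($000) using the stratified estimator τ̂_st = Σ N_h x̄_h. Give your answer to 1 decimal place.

τ̂_st ≈ 356468.0

τ̂_st = Σ N_h x̄_h = 1120·119.7 + 400·460.1 + 120·319.7 = 356468.0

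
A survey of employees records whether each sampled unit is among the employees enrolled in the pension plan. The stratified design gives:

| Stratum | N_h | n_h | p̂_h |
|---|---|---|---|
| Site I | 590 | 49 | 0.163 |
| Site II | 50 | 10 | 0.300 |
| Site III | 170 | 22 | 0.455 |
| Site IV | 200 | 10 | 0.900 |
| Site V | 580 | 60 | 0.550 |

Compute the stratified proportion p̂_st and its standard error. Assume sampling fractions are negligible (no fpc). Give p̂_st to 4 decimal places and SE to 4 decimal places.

N = 1590; stratum weights W_h = N_h/N.
p̂_st = Σ W_h p̂_h = (590·0.163 + 50·0.300 + 170·0.455 + 200·0.900 + 580·0.550)/1590 = 0.43240
V̂(p̂_st) = Σ W_h² p̂_h(1−p̂_h)/(n_h−1):
  stratum Site I: (590/1590)²·0.163·0.837/48 = 0.000391365
  stratum Site II: (50/1590)²·0.300·0.700/9 = 2.3074e-05
  stratum Site III: (170/1590)²·0.455·0.545/21 = 0.000134987
  stratum Site IV: (200/1590)²·0.900·0.100/9 = 0.000158222
  stratum Site V: (580/1590)²·0.550·0.450/59 = 0.000558194
V̂(p̂_st) = 0.00126584; SE = √V̂ = 0.0355787

p̂_st ≈ 0.4324, SE ≈ 0.0356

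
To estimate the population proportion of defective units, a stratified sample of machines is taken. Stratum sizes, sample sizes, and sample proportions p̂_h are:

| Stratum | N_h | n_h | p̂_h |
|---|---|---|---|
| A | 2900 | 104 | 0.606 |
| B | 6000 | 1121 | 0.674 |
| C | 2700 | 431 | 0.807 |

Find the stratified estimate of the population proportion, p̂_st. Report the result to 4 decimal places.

N = 11600; stratum weights W_h = N_h/N.
p̂_st = Σ W_h p̂_h = (2900·0.606 + 6000·0.674 + 2700·0.807)/11600 = 0.68796

p̂_st ≈ 0.6880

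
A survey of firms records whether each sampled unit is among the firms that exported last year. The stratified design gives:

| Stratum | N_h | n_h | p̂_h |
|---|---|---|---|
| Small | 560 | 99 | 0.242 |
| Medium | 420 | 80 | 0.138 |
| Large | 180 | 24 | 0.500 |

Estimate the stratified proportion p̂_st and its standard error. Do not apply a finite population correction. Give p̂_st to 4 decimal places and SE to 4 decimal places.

p̂_st ≈ 0.2444, SE ≈ 0.0299

N = 1160; stratum weights W_h = N_h/N.
p̂_st = Σ W_h p̂_h = (560·0.242 + 420·0.138 + 180·0.500)/1160 = 0.24438
V̂(p̂_st) = Σ W_h² p̂_h(1−p̂_h)/(n_h−1):
  stratum Small: (560/1160)²·0.242·0.758/98 = 0.000436233
  stratum Medium: (420/1160)²·0.138·0.862/79 = 0.000197398
  stratum Large: (180/1160)²·0.500·0.500/23 = 0.000261723
V̂(p̂_st) = 0.000895353; SE = √V̂ = 0.0299225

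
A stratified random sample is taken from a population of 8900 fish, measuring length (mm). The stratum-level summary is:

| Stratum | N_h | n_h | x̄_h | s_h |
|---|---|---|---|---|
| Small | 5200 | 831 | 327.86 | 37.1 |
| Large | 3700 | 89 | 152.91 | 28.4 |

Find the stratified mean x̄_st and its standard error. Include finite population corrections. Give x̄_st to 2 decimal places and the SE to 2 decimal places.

x̄_st = Σ W_h x̄_h = (5200·327.86 + 3700·152.91)/8900 = 255.12798
V̂(x̄_st) = Σ W_h² (1 − n_h/N_h) s_h²/n_h, with W_h = N_h/N and N = 8900:
  stratum Small: (5200/8900)²·(1 − 831/5200)·37.1²/831 = 0.475064
  stratum Large: (3700/8900)²·(1 − 89/3700)·28.4²/89 = 1.52861
V̂(x̄_st) = 2.00367
SE(x̄_st) = √2.00367 = 1.41551

x̄_st ≈ 255.13, SE ≈ 1.42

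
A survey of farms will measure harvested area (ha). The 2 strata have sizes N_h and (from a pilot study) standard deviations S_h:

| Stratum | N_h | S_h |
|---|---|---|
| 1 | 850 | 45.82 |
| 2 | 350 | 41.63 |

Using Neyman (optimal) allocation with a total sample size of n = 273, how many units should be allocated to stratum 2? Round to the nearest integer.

74

Neyman allocation: n_h = n · N_h S_h / Σ N_i S_i, with n = 273.
  stratum 1: N_h·S_h = 850·45.82 = 38947.00
  stratum 2: N_h·S_h = 350·41.63 = 14570.50
Σ N_h S_h = 53517.50
n for stratum 2 = 273·14570.50/53517.50 = 74.326 → 74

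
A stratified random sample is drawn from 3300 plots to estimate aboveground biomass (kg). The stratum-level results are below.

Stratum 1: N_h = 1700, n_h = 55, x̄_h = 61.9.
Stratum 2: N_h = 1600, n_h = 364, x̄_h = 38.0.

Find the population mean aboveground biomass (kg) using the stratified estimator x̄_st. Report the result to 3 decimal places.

x̄_st ≈ 50.312

N = Σ N_h = 3300. Stratum weights W_h = N_h/N.
x̄_st = (1700·61.9 + 1600·38.0) / 3300 = 50.31212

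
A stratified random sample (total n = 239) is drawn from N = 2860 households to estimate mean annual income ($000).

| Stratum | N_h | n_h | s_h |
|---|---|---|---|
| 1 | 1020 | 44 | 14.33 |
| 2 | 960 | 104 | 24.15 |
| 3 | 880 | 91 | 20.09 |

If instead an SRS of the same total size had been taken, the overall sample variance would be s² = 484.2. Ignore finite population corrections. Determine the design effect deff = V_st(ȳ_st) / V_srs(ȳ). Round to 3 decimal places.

V̂(ȳ_st) = Σ W_h² s_h²/n_h, with W_h = N_h/N and N = 2860:
  stratum 1: (1020/2860)²·14.33²/44 = 0.593619
  stratum 2: (960/2860)²·24.15²/104 = 0.631846
  stratum 3: (880/2860)²·20.09²/91 = 0.419906
V_st = 1.64537
V_srs = s²/n = 484.2/239 = 2.02594
deff = V_st / V_srs = 1.64537/2.02594 = 0.8122

deff ≈ 0.812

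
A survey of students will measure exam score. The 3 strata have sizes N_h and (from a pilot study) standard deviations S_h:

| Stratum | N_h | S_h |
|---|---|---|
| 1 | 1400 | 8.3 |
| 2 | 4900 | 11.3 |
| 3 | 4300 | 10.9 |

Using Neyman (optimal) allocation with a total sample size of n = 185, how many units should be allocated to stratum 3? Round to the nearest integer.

76

Neyman allocation: n_h = n · N_h S_h / Σ N_i S_i, with n = 185.
  stratum 1: N_h·S_h = 1400·8.3 = 11620.00
  stratum 2: N_h·S_h = 4900·11.3 = 55370.00
  stratum 3: N_h·S_h = 4300·10.9 = 46870.00
Σ N_h S_h = 113860.00
n for stratum 3 = 185·46870.00/113860.00 = 76.154 → 76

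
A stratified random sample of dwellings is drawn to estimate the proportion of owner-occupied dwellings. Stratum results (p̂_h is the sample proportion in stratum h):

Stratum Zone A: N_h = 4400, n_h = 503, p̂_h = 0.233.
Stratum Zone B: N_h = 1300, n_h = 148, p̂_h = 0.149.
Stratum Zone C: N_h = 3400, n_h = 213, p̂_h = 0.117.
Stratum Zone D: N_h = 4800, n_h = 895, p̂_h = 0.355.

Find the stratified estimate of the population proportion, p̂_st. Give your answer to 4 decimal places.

N = 13900; stratum weights W_h = N_h/N.
p̂_st = Σ W_h p̂_h = (4400·0.233 + 1300·0.149 + 3400·0.117 + 4800·0.355)/13900 = 0.23890

p̂_st ≈ 0.2389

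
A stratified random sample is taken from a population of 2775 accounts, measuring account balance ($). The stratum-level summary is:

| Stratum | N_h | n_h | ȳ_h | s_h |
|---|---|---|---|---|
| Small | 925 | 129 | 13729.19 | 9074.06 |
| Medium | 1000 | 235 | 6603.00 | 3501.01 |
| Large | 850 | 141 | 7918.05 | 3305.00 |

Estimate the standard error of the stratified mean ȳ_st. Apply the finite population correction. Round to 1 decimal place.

V̂(ȳ_st) = Σ W_h² (1 − n_h/N_h) s_h²/n_h, with W_h = N_h/N and N = 2775:
  stratum Small: (925/2775)²·(1 − 129/925)·9074.06²/129 = 61029.9
  stratum Medium: (1000/2775)²·(1 − 235/1000)·3501.01²/235 = 5181.49
  stratum Large: (850/2775)²·(1 − 141/850)·3305.00²/141 = 6062.66
V̂(ȳ_st) = 72274
SE(ȳ_st) = √72274 = 268.838

SE(ȳ_st) ≈ 268.8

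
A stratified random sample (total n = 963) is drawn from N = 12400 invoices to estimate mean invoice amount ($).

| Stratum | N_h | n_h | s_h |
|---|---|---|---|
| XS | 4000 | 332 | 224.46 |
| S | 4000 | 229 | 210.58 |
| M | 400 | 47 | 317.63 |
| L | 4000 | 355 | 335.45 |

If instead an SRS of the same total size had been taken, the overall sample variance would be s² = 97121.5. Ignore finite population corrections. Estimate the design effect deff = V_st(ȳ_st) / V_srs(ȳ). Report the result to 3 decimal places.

deff ≈ 0.706

V̂(ȳ_st) = Σ W_h² s_h²/n_h, with W_h = N_h/N and N = 12400:
  stratum XS: (4000/12400)²·224.46²/332 = 15.7912
  stratum S: (4000/12400)²·210.58²/229 = 20.15
  stratum M: (400/12400)²·317.63²/47 = 2.23368
  stratum L: (4000/12400)²·335.45²/355 = 32.984
V_st = 71.159
V_srs = s²/n = 97121.5/963 = 100.853
deff = V_st / V_srs = 71.159/100.853 = 0.7056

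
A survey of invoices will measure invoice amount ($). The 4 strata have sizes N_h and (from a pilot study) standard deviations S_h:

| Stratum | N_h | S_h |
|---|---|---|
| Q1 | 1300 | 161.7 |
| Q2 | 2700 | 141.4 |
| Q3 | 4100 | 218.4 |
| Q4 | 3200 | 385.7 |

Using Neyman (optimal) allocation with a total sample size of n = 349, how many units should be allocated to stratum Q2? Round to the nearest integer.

49

Neyman allocation: n_h = n · N_h S_h / Σ N_i S_i, with n = 349.
  stratum Q1: N_h·S_h = 1300·161.7 = 210210.00
  stratum Q2: N_h·S_h = 2700·141.4 = 381780.00
  stratum Q3: N_h·S_h = 4100·218.4 = 895440.00
  stratum Q4: N_h·S_h = 3200·385.7 = 1234240.00
Σ N_h S_h = 2721670.00
n for stratum Q2 = 349·381780.00/2721670.00 = 48.956 → 49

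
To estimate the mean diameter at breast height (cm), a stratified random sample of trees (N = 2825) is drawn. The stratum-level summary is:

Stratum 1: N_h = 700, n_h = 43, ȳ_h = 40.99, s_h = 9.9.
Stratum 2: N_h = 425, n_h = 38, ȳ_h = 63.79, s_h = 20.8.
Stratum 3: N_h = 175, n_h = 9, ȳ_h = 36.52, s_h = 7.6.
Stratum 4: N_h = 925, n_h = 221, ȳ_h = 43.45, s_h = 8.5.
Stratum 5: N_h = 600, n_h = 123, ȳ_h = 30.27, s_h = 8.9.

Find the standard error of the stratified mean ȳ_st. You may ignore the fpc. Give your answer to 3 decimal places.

V̂(ȳ_st) = Σ W_h² s_h²/n_h, with W_h = N_h/N and N = 2825:
  stratum 1: (700/2825)²·9.9²/43 = 0.139946
  stratum 2: (425/2825)²·20.8²/38 = 0.257682
  stratum 3: (175/2825)²·7.6²/9 = 0.0246277
  stratum 4: (925/2825)²·8.5²/221 = 0.0350503
  stratum 5: (600/2825)²·8.9²/123 = 0.0290496
V̂(ȳ_st) = 0.486356
SE(ȳ_st) = √0.486356 = 0.697392

SE(ȳ_st) ≈ 0.697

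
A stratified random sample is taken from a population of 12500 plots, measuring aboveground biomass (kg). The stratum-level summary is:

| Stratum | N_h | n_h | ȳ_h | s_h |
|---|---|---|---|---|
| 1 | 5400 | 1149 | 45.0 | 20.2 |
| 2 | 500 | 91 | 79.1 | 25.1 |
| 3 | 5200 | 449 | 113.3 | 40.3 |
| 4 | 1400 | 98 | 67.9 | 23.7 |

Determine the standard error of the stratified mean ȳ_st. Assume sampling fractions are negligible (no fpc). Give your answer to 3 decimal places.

V̂(ȳ_st) = Σ W_h² s_h²/n_h, with W_h = N_h/N and N = 12500:
  stratum 1: (5400/12500)²·20.2²/1149 = 0.0662751
  stratum 2: (500/12500)²·25.1²/91 = 0.0110771
  stratum 3: (5200/12500)²·40.3²/449 = 0.625966
  stratum 4: (1400/12500)²·23.7²/98 = 0.0718963
V̂(ȳ_st) = 0.775214
SE(ȳ_st) = √0.775214 = 0.880462

SE(ȳ_st) ≈ 0.880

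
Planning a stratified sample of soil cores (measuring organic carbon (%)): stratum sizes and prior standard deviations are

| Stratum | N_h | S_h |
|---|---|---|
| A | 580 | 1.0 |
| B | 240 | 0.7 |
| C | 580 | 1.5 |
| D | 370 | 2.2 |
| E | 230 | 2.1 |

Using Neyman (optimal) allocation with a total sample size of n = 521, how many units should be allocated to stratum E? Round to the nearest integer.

Neyman allocation: n_h = n · N_h S_h / Σ N_i S_i, with n = 521.
  stratum A: N_h·S_h = 580·1.0 = 580.00
  stratum B: N_h·S_h = 240·0.7 = 168.00
  stratum C: N_h·S_h = 580·1.5 = 870.00
  stratum D: N_h·S_h = 370·2.2 = 814.00
  stratum E: N_h·S_h = 230·2.1 = 483.00
Σ N_h S_h = 2915.00
n for stratum E = 521·483.00/2915.00 = 86.327 → 86

86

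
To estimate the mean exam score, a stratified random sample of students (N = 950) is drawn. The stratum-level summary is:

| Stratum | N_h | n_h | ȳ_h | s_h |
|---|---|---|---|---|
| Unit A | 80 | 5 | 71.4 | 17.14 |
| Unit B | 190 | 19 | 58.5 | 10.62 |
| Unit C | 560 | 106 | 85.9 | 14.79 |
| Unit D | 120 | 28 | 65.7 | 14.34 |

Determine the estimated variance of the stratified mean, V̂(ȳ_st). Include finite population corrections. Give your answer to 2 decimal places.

V̂(ȳ_st) ≈ 1.28

V̂(ȳ_st) = Σ W_h² (1 − n_h/N_h) s_h²/n_h, with W_h = N_h/N and N = 950:
  stratum Unit A: (80/950)²·(1 − 5/80)·17.14²/5 = 0.390621
  stratum Unit B: (190/950)²·(1 − 19/190)·10.62²/19 = 0.213697
  stratum Unit C: (560/950)²·(1 − 106/560)·14.79²/106 = 0.581336
  stratum Unit D: (120/950)²·(1 − 28/120)·14.34²/28 = 0.0898384
V̂(ȳ_st) = 1.27549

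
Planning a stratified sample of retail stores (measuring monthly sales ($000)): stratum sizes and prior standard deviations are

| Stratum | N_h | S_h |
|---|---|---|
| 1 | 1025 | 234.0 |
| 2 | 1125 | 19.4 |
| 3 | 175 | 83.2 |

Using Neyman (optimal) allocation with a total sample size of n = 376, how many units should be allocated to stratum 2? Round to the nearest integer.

30

Neyman allocation: n_h = n · N_h S_h / Σ N_i S_i, with n = 376.
  stratum 1: N_h·S_h = 1025·234.0 = 239850.00
  stratum 2: N_h·S_h = 1125·19.4 = 21825.00
  stratum 3: N_h·S_h = 175·83.2 = 14560.00
Σ N_h S_h = 276235.00
n for stratum 2 = 376·21825.00/276235.00 = 29.707 → 30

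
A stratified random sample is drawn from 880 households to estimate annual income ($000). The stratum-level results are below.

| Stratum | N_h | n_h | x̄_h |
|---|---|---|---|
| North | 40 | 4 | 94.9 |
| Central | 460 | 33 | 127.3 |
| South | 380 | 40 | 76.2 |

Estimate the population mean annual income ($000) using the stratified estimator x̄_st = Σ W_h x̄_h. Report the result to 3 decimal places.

N = Σ N_h = 880. Stratum weights W_h = N_h/N.
x̄_st = (40·94.9 + 460·127.3 + 380·76.2) / 880 = 103.76136

x̄_st ≈ 103.761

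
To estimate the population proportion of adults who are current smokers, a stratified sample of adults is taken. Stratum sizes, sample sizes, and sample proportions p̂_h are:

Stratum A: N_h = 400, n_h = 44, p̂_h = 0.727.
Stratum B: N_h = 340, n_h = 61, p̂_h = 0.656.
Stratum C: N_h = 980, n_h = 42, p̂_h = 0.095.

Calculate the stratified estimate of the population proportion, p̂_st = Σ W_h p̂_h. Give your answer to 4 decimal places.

p̂_st ≈ 0.3529

N = 1720; stratum weights W_h = N_h/N.
p̂_st = Σ W_h p̂_h = (400·0.727 + 340·0.656 + 980·0.095)/1720 = 0.35287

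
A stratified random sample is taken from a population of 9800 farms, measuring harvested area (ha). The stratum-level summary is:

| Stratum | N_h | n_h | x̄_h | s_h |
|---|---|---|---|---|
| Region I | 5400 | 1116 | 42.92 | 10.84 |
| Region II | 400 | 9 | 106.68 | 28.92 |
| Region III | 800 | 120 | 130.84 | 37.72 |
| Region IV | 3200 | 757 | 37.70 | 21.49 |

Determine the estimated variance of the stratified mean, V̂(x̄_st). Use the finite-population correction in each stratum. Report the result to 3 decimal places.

V̂(x̄_st) = Σ W_h² (1 − n_h/N_h) s_h²/n_h, with W_h = N_h/N and N = 9800:
  stratum Region I: (5400/9800)²·(1 − 1116/5400)·10.84²/1116 = 0.0253621
  stratum Region II: (400/9800)²·(1 − 9/400)·28.92²/9 = 0.151335
  stratum Region III: (800/9800)²·(1 − 120/800)·37.72²/120 = 0.0671597
  stratum Region IV: (3200/9800)²·(1 − 757/3200)·21.49²/757 = 0.049659
V̂(x̄_st) = 0.293516

V̂(x̄_st) ≈ 0.294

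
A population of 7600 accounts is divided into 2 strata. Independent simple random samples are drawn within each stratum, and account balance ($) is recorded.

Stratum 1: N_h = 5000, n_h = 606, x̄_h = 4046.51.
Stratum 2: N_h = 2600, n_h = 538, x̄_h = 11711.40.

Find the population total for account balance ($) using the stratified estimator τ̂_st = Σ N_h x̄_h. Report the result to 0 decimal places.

τ̂_st = Σ N_h x̄_h = 5000·4046.51 + 2600·11711.40 = 50682190

τ̂_st ≈ 50682190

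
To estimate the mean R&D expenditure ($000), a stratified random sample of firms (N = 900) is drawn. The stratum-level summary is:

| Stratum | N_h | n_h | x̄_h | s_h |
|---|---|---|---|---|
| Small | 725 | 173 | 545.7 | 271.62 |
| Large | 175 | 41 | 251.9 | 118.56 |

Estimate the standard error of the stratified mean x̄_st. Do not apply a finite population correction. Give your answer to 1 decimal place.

SE(x̄_st) ≈ 17.0

V̂(x̄_st) = Σ W_h² s_h²/n_h, with W_h = N_h/N and N = 900:
  stratum Small: (725/900)²·271.62²/173 = 276.738
  stratum Large: (175/900)²·118.56²/41 = 12.9623
V̂(x̄_st) = 289.7
SE(x̄_st) = √289.7 = 17.0206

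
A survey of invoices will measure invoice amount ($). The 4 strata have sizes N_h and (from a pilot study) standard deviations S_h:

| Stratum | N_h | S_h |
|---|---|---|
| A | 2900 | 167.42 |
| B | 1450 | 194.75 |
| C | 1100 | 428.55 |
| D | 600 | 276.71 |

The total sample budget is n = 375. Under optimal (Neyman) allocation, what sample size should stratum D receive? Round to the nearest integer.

44

Neyman allocation: n_h = n · N_h S_h / Σ N_i S_i, with n = 375.
  stratum A: N_h·S_h = 2900·167.42 = 485518.00
  stratum B: N_h·S_h = 1450·194.75 = 282387.50
  stratum C: N_h·S_h = 1100·428.55 = 471405.00
  stratum D: N_h·S_h = 600·276.71 = 166026.00
Σ N_h S_h = 1405336.50
n for stratum D = 375·166026.00/1405336.50 = 44.302 → 44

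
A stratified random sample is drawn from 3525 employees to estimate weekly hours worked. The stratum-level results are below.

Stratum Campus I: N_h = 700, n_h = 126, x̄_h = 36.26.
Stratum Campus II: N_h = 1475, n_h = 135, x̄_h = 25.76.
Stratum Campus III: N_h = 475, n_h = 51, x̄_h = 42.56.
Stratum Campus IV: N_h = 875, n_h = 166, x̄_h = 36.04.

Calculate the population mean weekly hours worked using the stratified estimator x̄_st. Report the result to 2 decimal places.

N = Σ N_h = 3525. Stratum weights W_h = N_h/N.
x̄_st = (700·36.26 + 1475·25.76 + 475·42.56 + 875·36.04) / 3525 = 32.6607

x̄_st ≈ 32.66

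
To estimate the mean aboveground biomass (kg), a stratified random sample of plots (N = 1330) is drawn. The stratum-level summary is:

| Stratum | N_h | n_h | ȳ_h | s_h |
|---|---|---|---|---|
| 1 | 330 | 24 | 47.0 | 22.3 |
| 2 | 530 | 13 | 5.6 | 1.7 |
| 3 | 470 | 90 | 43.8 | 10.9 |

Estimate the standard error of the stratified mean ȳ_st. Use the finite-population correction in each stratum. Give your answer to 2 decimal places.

SE(ȳ_st) ≈ 1.16

V̂(ȳ_st) = Σ W_h² (1 − n_h/N_h) s_h²/n_h, with W_h = N_h/N and N = 1330:
  stratum 1: (330/1330)²·(1 − 24/330)·22.3²/24 = 1.18285
  stratum 2: (530/1330)²·(1 − 13/530)·1.7²/13 = 0.0344364
  stratum 3: (470/1330)²·(1 − 90/470)·10.9²/90 = 0.133287
V̂(ȳ_st) = 1.35058
SE(ȳ_st) = √1.35058 = 1.16214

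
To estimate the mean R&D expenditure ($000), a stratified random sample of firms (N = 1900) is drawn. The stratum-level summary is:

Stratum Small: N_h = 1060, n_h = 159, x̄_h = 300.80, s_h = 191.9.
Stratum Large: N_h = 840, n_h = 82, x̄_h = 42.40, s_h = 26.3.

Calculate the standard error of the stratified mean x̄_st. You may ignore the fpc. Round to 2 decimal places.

V̂(x̄_st) = Σ W_h² s_h²/n_h, with W_h = N_h/N and N = 1900:
  stratum Small: (1060/1900)²·191.9²/159 = 72.0871
  stratum Large: (840/1900)²·26.3²/82 = 1.64873
V̂(x̄_st) = 73.7358
SE(x̄_st) = √73.7358 = 8.58695

SE(x̄_st) ≈ 8.59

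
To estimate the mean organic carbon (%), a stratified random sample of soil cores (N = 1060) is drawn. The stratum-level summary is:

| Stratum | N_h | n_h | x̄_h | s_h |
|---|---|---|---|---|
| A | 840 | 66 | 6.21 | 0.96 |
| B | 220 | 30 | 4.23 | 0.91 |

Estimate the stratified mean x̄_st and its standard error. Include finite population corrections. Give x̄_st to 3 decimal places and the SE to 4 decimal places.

x̄_st = Σ W_h x̄_h = (840·6.21 + 220·4.23)/1060 = 5.79906
V̂(x̄_st) = Σ W_h² (1 − n_h/N_h) s_h²/n_h, with W_h = N_h/N and N = 1060:
  stratum A: (840/1060)²·(1 − 66/840)·0.96²/66 = 0.00807992
  stratum B: (220/1060)²·(1 − 30/220)·0.91²/30 = 0.0010269
V̂(x̄_st) = 0.00910681
SE(x̄_st) = √0.00910681 = 0.0954296

x̄_st ≈ 5.799, SE ≈ 0.0954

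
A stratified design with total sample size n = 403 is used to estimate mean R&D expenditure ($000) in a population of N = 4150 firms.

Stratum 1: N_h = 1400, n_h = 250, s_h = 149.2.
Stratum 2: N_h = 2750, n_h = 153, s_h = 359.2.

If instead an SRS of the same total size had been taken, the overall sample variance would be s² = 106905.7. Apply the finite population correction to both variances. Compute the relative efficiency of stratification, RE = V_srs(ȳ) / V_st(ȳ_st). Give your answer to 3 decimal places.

RE ≈ 0.669

V̂(ȳ_st) = Σ W_h² (1 − n_h/N_h) s_h²/n_h, with W_h = N_h/N and N = 4150:
  stratum 1: (1400/4150)²·(1 − 250/1400)·149.2²/250 = 8.32391
  stratum 2: (2750/4150)²·(1 − 153/2750)·359.2²/153 = 349.695
V_st = 358.019
V_srs = (1 − 403/4150)·106905.7/403 = 239.514
Relative efficiency = V_srs / V_st = 239.514/358.019 = 0.6690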